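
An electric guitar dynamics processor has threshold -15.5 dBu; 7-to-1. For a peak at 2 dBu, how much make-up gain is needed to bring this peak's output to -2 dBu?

The peak compresses to -15.5 + 17.5/7 = -13 dBu.
To reach -2 dBu requires -2 − (-13) = 11 dB of make-up.

11 dB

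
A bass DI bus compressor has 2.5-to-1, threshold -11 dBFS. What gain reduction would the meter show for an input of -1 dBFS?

6 dB

The signal is 10 dB above threshold.
After 2.5:1 compression the overshoot becomes 10/2.5 = 4 dB.
Gain reduction = 10 − 4 = 6 dB.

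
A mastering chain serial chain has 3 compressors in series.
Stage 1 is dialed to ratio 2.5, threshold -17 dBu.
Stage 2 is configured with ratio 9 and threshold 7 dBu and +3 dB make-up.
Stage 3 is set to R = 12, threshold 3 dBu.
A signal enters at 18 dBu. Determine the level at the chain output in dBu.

Stage 1: 18 dBu is 35 dB over -17 dBu; at 2.5:1 that becomes 14 dB over, giving -3 dBu.
Stage 2: -3 dBu is at or below the 7 dBu threshold — no compression; make-up brings it to 0 dBu.
Stage 3: below threshold (0 ≤ 3); passes unchanged; output 0 dBu.

0 dBu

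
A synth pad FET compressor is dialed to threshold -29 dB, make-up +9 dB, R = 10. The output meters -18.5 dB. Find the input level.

Remove make-up: -18.5 − 9 = -27.5 dB.
Post-compression overshoot = -27.5 − (-29) = 1.5 dB.
Input overshoot = R × output overshoot = 15 dB → input = -29 + 15 = -14 dB.

-14 dB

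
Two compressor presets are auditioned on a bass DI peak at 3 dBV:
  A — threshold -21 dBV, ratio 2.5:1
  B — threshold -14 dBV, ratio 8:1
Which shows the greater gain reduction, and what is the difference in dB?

A: overshoot 24 dB → output overshoot 9.6 dB → GR 14.4 dB.
B: overshoot 17 dB → output overshoot 2.125 dB → GR 14.875 dB.
Difference: 0.475 dB in favour of B.

B, by 0.475 dB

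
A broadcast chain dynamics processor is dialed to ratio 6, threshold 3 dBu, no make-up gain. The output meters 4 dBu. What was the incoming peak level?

9 dBu

That's 1 dB above the 3 dBu threshold.
Undo the ratio: input overshoot = 1 × 6 = 6 dB, giving input = 9 dBu.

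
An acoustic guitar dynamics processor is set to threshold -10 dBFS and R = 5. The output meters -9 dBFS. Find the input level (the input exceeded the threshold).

Post-compression overshoot = -9 − (-10) = 1 dB.
Before 5:1 compression the overshoot was 1 × 5 = 5 dB, so input = -10 + 5 = -5 dBFS.

-5 dBFS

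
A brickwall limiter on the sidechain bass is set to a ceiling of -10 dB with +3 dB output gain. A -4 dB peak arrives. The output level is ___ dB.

At ∞:1, everything above -10 dB is held at the ceiling.
Output gain then adds 3 dB: -10 + 3 = -7 dB.

-7 dB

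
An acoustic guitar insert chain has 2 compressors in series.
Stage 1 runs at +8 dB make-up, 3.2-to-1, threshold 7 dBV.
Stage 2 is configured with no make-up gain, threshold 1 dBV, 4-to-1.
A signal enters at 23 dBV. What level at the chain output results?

5.75 dBV

Stage 1: overshoot 16 dB → 16/3.2 = 5 dB → 12 dBV; +8 dB make-up → 20 dBV.
Stage 2: 20 dBV is 19 dB over 1 dBV; at 4:1 that becomes 4.75 dB over, giving 5.75 dBV.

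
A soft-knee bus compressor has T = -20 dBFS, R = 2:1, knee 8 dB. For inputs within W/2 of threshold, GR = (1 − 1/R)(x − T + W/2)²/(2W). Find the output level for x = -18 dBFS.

x − T + W/2 = -18 − (-20) + 4 = 6.
GR = (1 − 1/2) × 6² / 16 = 0.5 × 36 / 16 = 1.125 dB.
Output = -18 − 1.125 = -19.125 dBFS.

-19.125 dBFS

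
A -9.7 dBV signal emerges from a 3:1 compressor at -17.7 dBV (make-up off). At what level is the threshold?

-21.7 dBV

Gain reduction = -9.7 − (-17.7) = 8 dB; output overshoot = GR / (R − 1) = 8 / 2 = 4 dB.
Threshold = output − output overshoot = -17.7 − 4 = -21.7 dBV.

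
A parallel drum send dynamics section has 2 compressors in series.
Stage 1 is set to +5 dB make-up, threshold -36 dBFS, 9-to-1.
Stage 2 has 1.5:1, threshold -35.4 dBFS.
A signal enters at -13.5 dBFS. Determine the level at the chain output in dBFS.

Stage 1: overshoot 22.5 dB → 22.5/9 = 2.5 dB → -33.5 dBFS; +5 dB make-up → -28.5 dBFS.
Stage 2: overshoot 6.9 dB → 6.9/1.5 = 4.6 dB → -30.8 dBFS.

-30.8 dBFS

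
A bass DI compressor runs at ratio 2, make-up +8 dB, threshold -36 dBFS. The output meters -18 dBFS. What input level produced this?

-16 dBFS

Stripping the +8 dB make-up gives -26 dBFS at the gain stage.
That's 10 dB above the -36 dBFS threshold.
Input overshoot = R × output overshoot = 20 dB → input = -36 + 20 = -16 dBFS.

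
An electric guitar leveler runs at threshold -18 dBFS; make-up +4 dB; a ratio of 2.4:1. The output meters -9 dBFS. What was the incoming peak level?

Remove make-up: -9 − 4 = -13 dBFS.
Post-compression overshoot = -13 − (-18) = 5 dB.
Undo the ratio: input overshoot = 5 × 2.4 = 12 dB, giving input = -6 dBFS.

-6 dBFS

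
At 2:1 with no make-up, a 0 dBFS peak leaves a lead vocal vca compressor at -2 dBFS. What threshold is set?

Input is 4 dB above T (since output overshoot × R = input overshoot: (-2 − T)·2 = 0 − T gives T = -4 dBFS).
Check: -4 + (0 − (-4))/2 = -4 + 2 = -2 dBFS. ✓

-4 dBFS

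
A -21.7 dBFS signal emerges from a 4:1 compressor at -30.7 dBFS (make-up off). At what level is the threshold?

-33.7 dBFS

Let T be the threshold. Output overshoot = (input overshoot)/R, so -30.7 − T = (-21.7 − T)/4.
4·(-30.7 − T) = -21.7 − T → 3·T = -122.8 − (-21.7) = -101.1.
T = -101.1/3 = -33.7 dBFS.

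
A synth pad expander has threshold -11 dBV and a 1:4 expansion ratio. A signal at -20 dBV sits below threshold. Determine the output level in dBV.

-47 dBV

Undershoot = (-11) − (-20) = 9 dB.
At 1:4, that expands to 36 dB under threshold.
Output = -11 − 36 = -47 dBV.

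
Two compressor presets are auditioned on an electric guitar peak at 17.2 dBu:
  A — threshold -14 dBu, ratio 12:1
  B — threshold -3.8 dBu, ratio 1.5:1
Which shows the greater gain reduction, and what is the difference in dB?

A: GR = 31.2 − 31.2/12 = 28.6 dB.
B: GR = 21 − 21/1.5 = 7 dB.
A reduces 21.6 dB more.

A, by 21.6 dB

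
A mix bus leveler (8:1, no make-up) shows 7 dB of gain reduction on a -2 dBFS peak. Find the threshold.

Input is 8 dB above T (since output overshoot × R = input overshoot: (-9 − T)·8 = -2 − T gives T = -10 dBFS).
Check: -10 + (-2 − (-10))/8 = -10 + 1 = -9 dBFS. ✓

-10 dBFS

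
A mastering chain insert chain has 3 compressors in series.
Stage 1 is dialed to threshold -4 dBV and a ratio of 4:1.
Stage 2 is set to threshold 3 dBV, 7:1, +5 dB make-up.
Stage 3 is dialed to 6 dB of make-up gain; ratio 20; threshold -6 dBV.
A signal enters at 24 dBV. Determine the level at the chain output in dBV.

Stage 1: 24 dBV is 28 dB over -4 dBV; at 4:1 that becomes 7 dB over, giving 3 dBV.
Stage 2: below threshold (3 ≤ 3); passes unchanged; make-up brings it to 8 dBV.
Stage 3: 8 dBV is 14 dB over -6 dBV; at 20:1 that becomes 0.7 dB over, giving -5.3 dBV; +6 dB make-up → 0.7 dBV.

0.7 dBV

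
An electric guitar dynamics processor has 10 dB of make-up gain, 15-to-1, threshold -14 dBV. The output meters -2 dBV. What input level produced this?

16 dBV

Stripping the +10 dB make-up gives -12 dBV at the gain stage.
That's 2 dB above the -14 dBV threshold.
Input overshoot = R × output overshoot = 30 dB → input = -14 + 30 = 16 dBV.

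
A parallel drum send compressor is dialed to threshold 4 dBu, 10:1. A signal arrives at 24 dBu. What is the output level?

Overshoot: 24 − 4 = 20 dB.
At 10:1 the overshoot is divided by 10, leaving 2 dB above threshold.
Output = 4 + 2 = 6 dBu.

6 dBu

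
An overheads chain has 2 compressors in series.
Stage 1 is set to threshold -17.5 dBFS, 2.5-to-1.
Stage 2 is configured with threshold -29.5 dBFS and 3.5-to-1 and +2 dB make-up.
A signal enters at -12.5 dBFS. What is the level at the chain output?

-23.5 dBFS

Stage 1: 5 dB above -17.5 dBFS, reduced 2.5:1 to 2 dB above → -15.5 dBFS.
Stage 2: overshoot 14 dB → 14/3.5 = 4 dB → -25.5 dBFS; +2 dB make-up → -23.5 dBFS.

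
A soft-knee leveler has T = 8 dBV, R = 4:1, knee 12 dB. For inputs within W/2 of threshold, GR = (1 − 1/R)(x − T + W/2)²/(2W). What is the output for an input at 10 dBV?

x − T + W/2 = 10 − 8 + 6 = 8.
GR = (1 − 1/4) × 8² / 24 = 0.75 × 64 / 24 = 2 dB.
Output = 10 − 2 = 8 dBV.

8 dBV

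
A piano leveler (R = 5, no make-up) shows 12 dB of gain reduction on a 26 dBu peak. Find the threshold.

11 dBu

Gain reduction = 26 − 14 = 12 dB; output overshoot = GR / (R − 1) = 12 / 4 = 3 dB.
Threshold = output − output overshoot = 14 − 3 = 11 dBu.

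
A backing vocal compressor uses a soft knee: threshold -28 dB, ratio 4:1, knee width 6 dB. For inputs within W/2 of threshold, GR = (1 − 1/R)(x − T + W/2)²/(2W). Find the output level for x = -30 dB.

-30.0625 dB

x − T + W/2 = -30 − (-28) + 3 = 1.
GR = (1 − 1/4) × 1² / 12 = 0.75 × 1 / 12 = 0.0625 dB.
Output = -30 − 0.0625 = -30.0625 dB.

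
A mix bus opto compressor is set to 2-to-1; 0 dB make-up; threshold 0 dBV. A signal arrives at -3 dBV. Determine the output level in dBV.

-3 dBV is 3 dB below the 0 dBV threshold, so no gain reduction is applied.
Output = input = -3 dBV.

-3 dBV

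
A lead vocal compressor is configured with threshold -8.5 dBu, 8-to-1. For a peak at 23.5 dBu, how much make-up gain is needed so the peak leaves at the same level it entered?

The peak compresses to -8.5 + 32/8 = -4.5 dBu.
To reach 23.5 dBu requires 23.5 − (-4.5) = 28 dB of make-up.

28 dB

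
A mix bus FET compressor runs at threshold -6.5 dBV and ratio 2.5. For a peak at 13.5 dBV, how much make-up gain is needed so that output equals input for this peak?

12 dB

Without make-up, output = threshold + overshoot/2.5 = -6.5 + 8 = 1.5 dBV.
Gap to target: 12 dB.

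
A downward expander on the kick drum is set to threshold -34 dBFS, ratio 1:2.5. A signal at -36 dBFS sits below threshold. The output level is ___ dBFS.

Undershoot = (-34) − (-36) = 2 dB.
At 1:2.5, that expands to 5 dB under threshold.
Output = -34 − 5 = -39 dBFS.

-39 dBFS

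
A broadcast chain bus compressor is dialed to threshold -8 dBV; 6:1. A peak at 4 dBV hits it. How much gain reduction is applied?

10 dB

4 dBV exceeds the threshold by 12 dB.
After 6:1 compression the overshoot becomes 12/6 = 2 dB.
Gain reduction = 12 − 2 = 10 dB.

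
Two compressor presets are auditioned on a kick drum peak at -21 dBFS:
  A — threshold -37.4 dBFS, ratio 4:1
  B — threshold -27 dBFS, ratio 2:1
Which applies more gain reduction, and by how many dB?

A: overshoot 16.4 dB → output overshoot 4.1 dB → GR 12.3 dB.
B: overshoot 6 dB → output overshoot 3 dB → GR 3 dB.
A applies 9.3 dB more gain reduction.

A, by 9.3 dB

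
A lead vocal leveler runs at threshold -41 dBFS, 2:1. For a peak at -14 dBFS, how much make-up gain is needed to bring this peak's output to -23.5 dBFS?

Without make-up, output = threshold + overshoot/2 = -41 + 13.5 = -27.5 dBFS.
Gap to target: 4 dB.

4 dB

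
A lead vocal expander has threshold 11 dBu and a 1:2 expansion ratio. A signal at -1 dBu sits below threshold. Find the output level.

-13 dBu

Undershoot = 11 − (-1) = 12 dB.
At 1:2, that expands to 24 dB under threshold.
Output = 11 − 24 = -13 dBu.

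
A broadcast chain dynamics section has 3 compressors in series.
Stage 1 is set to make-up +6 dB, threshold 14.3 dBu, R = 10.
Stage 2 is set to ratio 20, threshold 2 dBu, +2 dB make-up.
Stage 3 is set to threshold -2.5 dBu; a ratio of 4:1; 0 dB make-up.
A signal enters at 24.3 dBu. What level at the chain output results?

Stage 1: 10 dB above 14.3 dBu, reduced 10:1 to 1 dB above → 15.3 dBu; +6 dB make-up → 21.3 dBu.
Stage 2: 19.3 dB above 2 dBu, reduced 20:1 to 0.965 dB above → 2.965 dBu; +2 dB make-up → 4.965 dBu.
Stage 3: 4.965 dBu is 7.465 dB over -2.5 dBu; at 4:1 that becomes 1.86625 dB over, giving -0.63375 dBu.

-0.63375 dBu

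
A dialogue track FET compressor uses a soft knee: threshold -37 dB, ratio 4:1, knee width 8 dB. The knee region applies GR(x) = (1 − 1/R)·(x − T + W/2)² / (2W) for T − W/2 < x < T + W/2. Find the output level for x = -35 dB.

-36.6875 dB

x − T + W/2 = -35 − (-37) + 4 = 6.
GR = (1 − 1/4) × 6² / 16 = 0.75 × 36 / 16 = 1.6875 dB.
Output = -35 − 1.6875 = -36.6875 dB.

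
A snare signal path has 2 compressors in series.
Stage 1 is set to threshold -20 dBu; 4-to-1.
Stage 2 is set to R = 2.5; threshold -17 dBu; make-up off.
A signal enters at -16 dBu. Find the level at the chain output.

-19 dBu

Stage 1: 4 dB above -20 dBu, reduced 4:1 to 1 dB above → -19 dBu.
Stage 2: -19 dBu ≤ -17 dBu, so stage 2 doesn't engage; output -19 dBu.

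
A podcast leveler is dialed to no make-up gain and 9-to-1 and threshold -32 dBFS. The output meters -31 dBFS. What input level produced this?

Post-compression overshoot = -31 − (-32) = 1 dB.
Input overshoot = R × output overshoot = 9 dB → input = -32 + 9 = -23 dBFS.

-23 dBFS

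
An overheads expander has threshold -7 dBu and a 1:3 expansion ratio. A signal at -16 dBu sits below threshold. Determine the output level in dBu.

Undershoot = (-7) − (-16) = 9 dB.
At 1:3, that expands to 27 dB under threshold.
Output = -7 − 27 = -34 dBu.

-34 dBu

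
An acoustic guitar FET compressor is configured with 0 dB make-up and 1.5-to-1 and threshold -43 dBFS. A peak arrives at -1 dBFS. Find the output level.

The input is 42 dB above the -43 dBFS threshold.
At 1.5:1 the overshoot is divided by 1.5, leaving 28 dB above threshold.
Output = -43 + 28 = -15 dBFS.

-15 dBFS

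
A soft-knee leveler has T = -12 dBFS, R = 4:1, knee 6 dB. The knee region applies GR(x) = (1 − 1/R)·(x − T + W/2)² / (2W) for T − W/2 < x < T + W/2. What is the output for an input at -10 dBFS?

-11.5625 dBFS

x − T + W/2 = -10 − (-12) + 3 = 5.
GR = (1 − 1/4) × 5² / 12 = 0.75 × 25 / 12 = 1.5625 dB.
Output = -10 − 1.5625 = -11.5625 dBFS.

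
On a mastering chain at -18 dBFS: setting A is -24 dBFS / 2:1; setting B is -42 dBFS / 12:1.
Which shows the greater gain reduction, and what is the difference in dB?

B, by 19 dB

A: overshoot 6 dB → output overshoot 3 dB → GR 3 dB.
B: overshoot 24 dB → output overshoot 2 dB → GR 22 dB.
B reduces 19 dB more.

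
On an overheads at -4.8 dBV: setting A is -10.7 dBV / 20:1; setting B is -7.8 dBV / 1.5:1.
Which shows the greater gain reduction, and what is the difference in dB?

A, by 4.605 dB

A: overshoot 5.9 dB → output overshoot 0.295 dB → GR 5.605 dB.
B: overshoot 3 dB → output overshoot 2 dB → GR 1 dB.
A reduces 4.605 dB more.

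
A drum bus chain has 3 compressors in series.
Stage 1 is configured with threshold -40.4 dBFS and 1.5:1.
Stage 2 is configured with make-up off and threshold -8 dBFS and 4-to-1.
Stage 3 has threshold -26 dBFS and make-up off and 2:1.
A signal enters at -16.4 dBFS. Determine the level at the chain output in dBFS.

-25.2 dBFS

Stage 1: overshoot 24 dB → 24/1.5 = 16 dB → -24.4 dBFS.
Stage 2: below threshold (-24.4 ≤ -8); passes unchanged; output -24.4 dBFS.
Stage 3: 1.6 dB above -26 dBFS, reduced 2:1 to 0.8 dB above → -25.2 dBFS.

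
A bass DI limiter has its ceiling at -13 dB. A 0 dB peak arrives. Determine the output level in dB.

The limiter clamps the peak to its -13 dB ceiling.

-13 dB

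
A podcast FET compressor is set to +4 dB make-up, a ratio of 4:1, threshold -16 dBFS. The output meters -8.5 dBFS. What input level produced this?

Before make-up, the level was -8.5 − 4 = -12.5 dBFS.
That's 3.5 dB above the -16 dBFS threshold.
Before 4:1 compression the overshoot was 3.5 × 4 = 14 dB, so input = -16 + 14 = -2 dBFS.

-2 dBFS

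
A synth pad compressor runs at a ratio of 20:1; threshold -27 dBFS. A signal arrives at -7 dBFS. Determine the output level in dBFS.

Overshoot: -7 − (-27) = 20 dB.
The 20 dB excess becomes 1 dB after 20:1 reduction.
That puts the output at -26 dBFS.

-26 dBFS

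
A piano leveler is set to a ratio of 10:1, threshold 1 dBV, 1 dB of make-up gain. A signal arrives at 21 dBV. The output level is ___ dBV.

4 dBV

Overshoot: 21 − 1 = 20 dB.
At 10:1 the overshoot is divided by 10, leaving 2 dB above threshold.
So the level is 1 + 2 = 3 dBV; make-up adds 1 dB, giving 4 dBV.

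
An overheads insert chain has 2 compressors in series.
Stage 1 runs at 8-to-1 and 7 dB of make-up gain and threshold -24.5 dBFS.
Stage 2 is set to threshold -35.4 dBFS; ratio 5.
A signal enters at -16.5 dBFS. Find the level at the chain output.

Stage 1: 8 dB above -24.5 dBFS, reduced 8:1 to 1 dB above → -23.5 dBFS; +7 dB make-up → -16.5 dBFS.
Stage 2: overshoot 18.9 dB → 18.9/5 = 3.78 dB → -31.62 dBFS.

-31.62 dBFS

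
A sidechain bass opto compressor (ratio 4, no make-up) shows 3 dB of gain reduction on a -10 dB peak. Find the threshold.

-14 dB

Gain reduction = -10 − (-13) = 3 dB; output overshoot = GR / (R − 1) = 3 / 3 = 1 dB.
Threshold = output − output overshoot = -13 − 1 = -14 dB.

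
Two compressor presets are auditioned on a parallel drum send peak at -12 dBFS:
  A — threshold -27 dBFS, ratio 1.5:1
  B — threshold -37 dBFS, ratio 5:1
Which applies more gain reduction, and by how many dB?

A: overshoot 15 dB → output overshoot 10 dB → GR 5 dB.
B: overshoot 25 dB → output overshoot 5 dB → GR 20 dB.
Difference: 15 dB in favour of B.

B, by 15 dB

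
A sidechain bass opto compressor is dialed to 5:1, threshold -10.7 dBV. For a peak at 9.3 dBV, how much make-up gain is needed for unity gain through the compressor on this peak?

16 dB

Without make-up, output = threshold + overshoot/5 = -10.7 + 4 = -6.7 dBV.
Gap to target: 16 dB.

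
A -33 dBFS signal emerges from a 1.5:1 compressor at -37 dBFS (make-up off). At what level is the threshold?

Let T be the threshold. Output overshoot = (input overshoot)/R, so -37 − T = (-33 − T)/1.5.
1.5·(-37 − T) = -33 − T → 0.5·T = -55.5 − (-33) = -22.5.
T = -22.5/0.5 = -45 dBFS.

-45 dBFS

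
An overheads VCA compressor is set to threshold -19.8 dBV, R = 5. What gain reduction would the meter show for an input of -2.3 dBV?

The signal is 17.5 dB above threshold.
A 5:1 ratio leaves 3.5 dB of that excess.
So the signal is attenuated by 17.5 − 3.5 = 14 dB.

14 dB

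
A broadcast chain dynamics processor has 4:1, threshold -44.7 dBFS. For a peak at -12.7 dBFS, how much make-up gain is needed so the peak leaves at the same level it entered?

24 dB

The peak compresses to -44.7 + 32/4 = -36.7 dBFS.
To reach -12.7 dBFS requires -12.7 − (-36.7) = 24 dB of make-up.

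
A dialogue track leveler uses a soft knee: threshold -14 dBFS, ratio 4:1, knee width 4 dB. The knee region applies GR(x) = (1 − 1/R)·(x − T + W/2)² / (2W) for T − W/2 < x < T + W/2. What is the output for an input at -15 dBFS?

x − T + W/2 = -15 − (-14) + 2 = 1.
GR = (1 − 1/4) × 1² / 8 = 0.75 × 1 / 8 = 0.09375 dB.
Output = -15 − 0.09375 = -15.09375 dBFS.

-15.09375 dBFS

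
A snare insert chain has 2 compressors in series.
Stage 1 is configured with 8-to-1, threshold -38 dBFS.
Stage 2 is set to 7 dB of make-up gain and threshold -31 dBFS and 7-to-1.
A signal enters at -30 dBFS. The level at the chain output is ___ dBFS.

Stage 1: 8 dB above -38 dBFS, reduced 8:1 to 1 dB above → -37 dBFS.
Stage 2: below threshold (-37 ≤ -31); passes unchanged; make-up brings it to -30 dBFS.

-30 dBFS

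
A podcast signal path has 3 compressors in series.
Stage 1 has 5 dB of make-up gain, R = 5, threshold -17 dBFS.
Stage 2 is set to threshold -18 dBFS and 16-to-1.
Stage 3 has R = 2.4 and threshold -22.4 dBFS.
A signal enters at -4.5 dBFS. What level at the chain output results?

Stage 1: overshoot 12.5 dB → 12.5/5 = 2.5 dB → -14.5 dBFS; +5 dB make-up → -9.5 dBFS.
Stage 2: overshoot 8.5 dB → 8.5/16 = 0.53125 dB → -17.46875 dBFS.
Stage 3: overshoot 4.93125 dB → 4.93125/2.4 = 2.054688 dB → -20.345312 dBFS.

-20.345312 dBFS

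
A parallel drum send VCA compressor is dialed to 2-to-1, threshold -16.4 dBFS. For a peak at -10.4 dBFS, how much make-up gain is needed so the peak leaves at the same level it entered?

3 dB

The peak compresses to -16.4 + 6/2 = -13.4 dBFS.
To reach -10.4 dBFS requires -10.4 − (-13.4) = 3 dB of make-up.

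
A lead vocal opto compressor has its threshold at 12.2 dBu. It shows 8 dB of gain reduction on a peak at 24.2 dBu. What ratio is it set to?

3:1

Input overshoot = 24.2 − 12.2 = 12 dB.
Output overshoot = 12 − 8 = 4 dB.
Ratio = input overshoot / output overshoot = 12 / 4 = 3.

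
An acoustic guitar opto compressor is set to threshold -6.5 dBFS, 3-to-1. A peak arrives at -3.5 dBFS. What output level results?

-5.5 dBFS

-3.5 dBFS sits 3 dB over threshold.
The 3 dB excess becomes 1 dB after 3:1 reduction.
So the level is -6.5 + 1 = -5.5 dBFS.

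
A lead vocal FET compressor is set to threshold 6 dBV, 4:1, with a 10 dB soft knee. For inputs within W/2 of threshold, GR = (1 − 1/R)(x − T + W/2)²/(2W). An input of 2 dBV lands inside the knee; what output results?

x − T + W/2 = 2 − 6 + 5 = 1.
GR = (1 − 1/4) × 1² / 20 = 0.75 × 1 / 20 = 0.0375 dB.
Output = 2 − 0.0375 = 1.9625 dBV.

1.9625 dBV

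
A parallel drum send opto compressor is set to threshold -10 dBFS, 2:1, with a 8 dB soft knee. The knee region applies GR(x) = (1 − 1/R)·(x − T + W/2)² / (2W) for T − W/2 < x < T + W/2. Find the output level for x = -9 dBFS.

-9.78125 dBFS

x − T + W/2 = -9 − (-10) + 4 = 5.
GR = (1 − 1/2) × 5² / 16 = 0.5 × 25 / 16 = 0.78125 dB.
Output = -9 − 0.78125 = -9.78125 dBFS.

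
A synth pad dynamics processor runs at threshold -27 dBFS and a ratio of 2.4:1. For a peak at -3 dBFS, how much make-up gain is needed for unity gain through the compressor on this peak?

14 dB

Without make-up, output = threshold + overshoot/2.4 = -27 + 10 = -17 dBFS.
Gap to target: 14 dB.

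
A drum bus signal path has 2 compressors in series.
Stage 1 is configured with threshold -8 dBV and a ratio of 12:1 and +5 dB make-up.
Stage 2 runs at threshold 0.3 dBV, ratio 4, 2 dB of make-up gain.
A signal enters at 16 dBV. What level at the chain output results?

Stage 1: overshoot 24 dB → 24/12 = 2 dB → -6 dBV; +5 dB make-up → -1 dBV.
Stage 2: -1 dBV ≤ 0.3 dBV, so stage 2 doesn't engage; make-up brings it to 1 dBV.

1 dBV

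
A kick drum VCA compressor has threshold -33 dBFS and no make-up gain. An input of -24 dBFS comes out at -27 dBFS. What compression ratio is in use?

1.5:1

Input overshoot = -24 − (-33) = 9 dB; output overshoot = -27 − (-33) = 6 dB.
Ratio = 9 / 6 = 1.5.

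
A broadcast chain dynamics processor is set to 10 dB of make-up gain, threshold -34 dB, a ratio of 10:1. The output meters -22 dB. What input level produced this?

Before make-up, the level was -22 − 10 = -32 dB.
Post-compression overshoot = -32 − (-34) = 2 dB.
Before 10:1 compression the overshoot was 2 × 10 = 20 dB, so input = -34 + 20 = -14 dB.

-14 dB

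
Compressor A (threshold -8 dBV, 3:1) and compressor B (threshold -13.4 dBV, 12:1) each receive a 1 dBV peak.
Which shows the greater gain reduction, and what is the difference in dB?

A: GR = 9 − 9/3 = 6 dB.
B: GR = 14.4 − 14.4/12 = 13.2 dB.
Difference: 7.2 dB in favour of B.

B, by 7.2 dB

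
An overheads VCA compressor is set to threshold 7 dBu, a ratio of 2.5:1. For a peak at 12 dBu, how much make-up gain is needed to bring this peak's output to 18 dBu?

9 dB

Without make-up, output = threshold + overshoot/2.5 = 7 + 2 = 9 dBu.
Gap to target: 9 dB.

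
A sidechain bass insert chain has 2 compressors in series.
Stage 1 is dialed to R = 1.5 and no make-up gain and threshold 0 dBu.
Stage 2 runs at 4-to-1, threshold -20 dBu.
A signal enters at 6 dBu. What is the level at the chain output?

Stage 1: overshoot 6 dB → 6/1.5 = 4 dB → 4 dBu.
Stage 2: overshoot 24 dB → 24/4 = 6 dB → -14 dBu.

-14 dBu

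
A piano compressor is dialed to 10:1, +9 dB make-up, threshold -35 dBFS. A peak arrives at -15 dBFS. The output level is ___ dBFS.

-24 dBFS

The input is 20 dB above the -35 dBFS threshold.
The 20 dB excess becomes 2 dB after 10:1 reduction.
Output = -35 + 2 = -33 dBFS; make-up adds 9 dB, giving -24 dBFS.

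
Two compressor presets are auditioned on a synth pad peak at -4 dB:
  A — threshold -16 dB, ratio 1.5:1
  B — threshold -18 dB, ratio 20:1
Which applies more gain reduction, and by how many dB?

B, by 9.3 dB

A: 12 dB over, compressed to 8 dB over, so 4 dB of GR.
B: 14 dB over, compressed to 0.7 dB over, so 13.3 dB of GR.
B reduces 9.3 dB more.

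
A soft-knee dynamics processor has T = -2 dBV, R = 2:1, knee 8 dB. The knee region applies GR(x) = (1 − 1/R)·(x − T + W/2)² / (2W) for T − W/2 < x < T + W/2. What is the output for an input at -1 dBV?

x − T + W/2 = -1 − (-2) + 4 = 5.
GR = (1 − 1/2) × 5² / 16 = 0.5 × 25 / 16 = 0.78125 dB.
Output = -1 − 0.78125 = -1.78125 dBV.

-1.78125 dBV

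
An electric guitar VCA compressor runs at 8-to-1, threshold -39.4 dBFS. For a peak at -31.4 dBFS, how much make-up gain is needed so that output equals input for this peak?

7 dB

Without make-up, output = threshold + overshoot/8 = -39.4 + 1 = -38.4 dBFS.
Gap to target: 7 dB.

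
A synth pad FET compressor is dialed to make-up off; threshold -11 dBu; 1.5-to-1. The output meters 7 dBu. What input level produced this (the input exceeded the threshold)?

That's 18 dB above the -11 dBu threshold.
Input overshoot = R × output overshoot = 27 dB → input = -11 + 27 = 16 dBu.

16 dBu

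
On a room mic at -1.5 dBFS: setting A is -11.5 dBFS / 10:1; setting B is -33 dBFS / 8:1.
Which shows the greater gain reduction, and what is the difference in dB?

B, by 18.5625 dB

A: overshoot 10 dB → output overshoot 1 dB → GR 9 dB.
B: overshoot 31.5 dB → output overshoot 3.9375 dB → GR 27.5625 dB.
Difference: 18.5625 dB in favour of B.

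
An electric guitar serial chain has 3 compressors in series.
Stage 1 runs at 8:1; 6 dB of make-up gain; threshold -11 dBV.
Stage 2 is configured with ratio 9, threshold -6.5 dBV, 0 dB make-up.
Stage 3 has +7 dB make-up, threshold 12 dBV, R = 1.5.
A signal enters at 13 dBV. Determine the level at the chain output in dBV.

Stage 1: 13 dBV is 24 dB over -11 dBV; at 8:1 that becomes 3 dB over, giving -8 dBV; +6 dB make-up → -2 dBV.
Stage 2: -2 dBV is 4.5 dB over -6.5 dBV; at 9:1 that becomes 0.5 dB over, giving -6 dBV.
Stage 3: below threshold (-6 ≤ 12); passes unchanged; make-up brings it to 1 dBV.

1 dBV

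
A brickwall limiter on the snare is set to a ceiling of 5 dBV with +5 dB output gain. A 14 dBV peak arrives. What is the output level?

At ∞:1, everything above 5 dBV is held at the ceiling.
Output gain then adds 5 dB: 5 + 5 = 10 dBV.

10 dBV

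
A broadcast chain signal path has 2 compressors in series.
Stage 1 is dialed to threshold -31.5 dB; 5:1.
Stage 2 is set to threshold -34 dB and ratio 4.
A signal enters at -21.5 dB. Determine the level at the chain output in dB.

-32.875 dB

Stage 1: overshoot 10 dB → 10/5 = 2 dB → -29.5 dB.
Stage 2: -29.5 dB is 4.5 dB over -34 dB; at 4:1 that becomes 1.125 dB over, giving -32.875 dB.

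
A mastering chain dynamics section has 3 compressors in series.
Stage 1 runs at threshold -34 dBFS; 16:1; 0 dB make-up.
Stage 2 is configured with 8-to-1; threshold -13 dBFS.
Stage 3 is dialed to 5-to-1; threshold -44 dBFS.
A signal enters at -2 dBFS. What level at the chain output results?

Stage 1: -2 dBFS is 32 dB over -34 dBFS; at 16:1 that becomes 2 dB over, giving -32 dBFS.
Stage 2: -32 dBFS is at or below the -13 dBFS threshold — no compression; output -32 dBFS.
Stage 3: overshoot 12 dB → 12/5 = 2.4 dB → -41.6 dBFS.

-41.6 dBFS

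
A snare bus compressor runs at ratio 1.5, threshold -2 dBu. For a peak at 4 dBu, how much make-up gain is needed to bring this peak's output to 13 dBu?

Without make-up, output = threshold + overshoot/1.5 = -2 + 4 = 2 dBu.
Gap to target: 11 dB.

11 dB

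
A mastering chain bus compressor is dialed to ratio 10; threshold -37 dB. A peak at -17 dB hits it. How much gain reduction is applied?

The signal is 20 dB above threshold.
After 10:1 compression the overshoot becomes 20/10 = 2 dB.
Gain reduction = 20 − 2 = 18 dB.

18 dB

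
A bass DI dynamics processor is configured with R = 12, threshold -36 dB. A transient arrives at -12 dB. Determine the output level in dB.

The input is 24 dB above the -36 dB threshold.
At 12:1 the overshoot is divided by 12, leaving 2 dB above threshold.
That puts the output at -34 dB.

-34 dB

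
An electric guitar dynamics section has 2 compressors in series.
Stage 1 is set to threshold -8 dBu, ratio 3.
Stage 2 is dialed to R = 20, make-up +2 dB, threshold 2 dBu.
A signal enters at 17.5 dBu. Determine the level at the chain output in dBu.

Stage 1: 17.5 dBu is 25.5 dB over -8 dBu; at 3:1 that becomes 8.5 dB over, giving 0.5 dBu.
Stage 2: 0.5 dBu ≤ 2 dBu, so stage 2 doesn't engage; make-up brings it to 2.5 dBu.

2.5 dBu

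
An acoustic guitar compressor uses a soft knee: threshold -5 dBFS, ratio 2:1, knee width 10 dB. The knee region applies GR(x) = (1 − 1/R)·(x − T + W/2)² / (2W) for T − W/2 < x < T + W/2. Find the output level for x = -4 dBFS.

-4.9 dBFS

x − T + W/2 = -4 − (-5) + 5 = 6.
GR = (1 − 1/2) × 6² / 20 = 0.5 × 36 / 20 = 0.9 dB.
Output = -4 − 0.9 = -4.9 dBFS.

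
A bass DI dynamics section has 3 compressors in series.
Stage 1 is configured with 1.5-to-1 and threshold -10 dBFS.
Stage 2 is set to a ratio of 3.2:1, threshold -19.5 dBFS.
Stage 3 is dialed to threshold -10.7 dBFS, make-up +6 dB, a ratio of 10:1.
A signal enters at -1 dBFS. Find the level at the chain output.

-8.65625 dBFS

Stage 1: overshoot 9 dB → 9/1.5 = 6 dB → -4 dBFS.
Stage 2: -4 dBFS is 15.5 dB over -19.5 dBFS; at 3.2:1 that becomes 4.84375 dB over, giving -14.65625 dBFS.
Stage 3: -14.65625 dBFS is at or below the -10.7 dBFS threshold — no compression; make-up brings it to -8.65625 dBFS.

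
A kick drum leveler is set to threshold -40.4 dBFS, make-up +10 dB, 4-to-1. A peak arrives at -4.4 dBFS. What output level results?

-4.4 dBFS sits 36 dB over threshold.
The 36 dB excess becomes 9 dB after 4:1 reduction.
So the level is -40.4 + 9 = -31.4 dBFS; make-up adds 10 dB, giving -21.4 dBFS.

-21.4 dBFS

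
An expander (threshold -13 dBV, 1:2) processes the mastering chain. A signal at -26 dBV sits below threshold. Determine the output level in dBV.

Undershoot = (-13) − (-26) = 13 dB.
At 1:2, that expands to 26 dB under threshold.
Output = -13 − 26 = -39 dBV.

-39 dBV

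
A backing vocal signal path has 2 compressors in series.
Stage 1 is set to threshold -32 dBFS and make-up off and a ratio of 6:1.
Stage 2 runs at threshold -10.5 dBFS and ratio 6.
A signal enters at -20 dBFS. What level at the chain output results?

Stage 1: -20 dBFS is 12 dB over -32 dBFS; at 6:1 that becomes 2 dB over, giving -30 dBFS.
Stage 2: -30 dBFS is at or below the -10.5 dBFS threshold — no compression; output -30 dBFS.

-30 dBFS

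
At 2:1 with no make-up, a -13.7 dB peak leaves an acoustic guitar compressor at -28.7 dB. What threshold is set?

Let T be the threshold. Output overshoot = (input overshoot)/R, so -28.7 − T = (-13.7 − T)/2.
2·(-28.7 − T) = -13.7 − T → 1·T = -57.4 − (-13.7) = -43.7.
T = -43.7/1 = -43.7 dB.

-43.7 dB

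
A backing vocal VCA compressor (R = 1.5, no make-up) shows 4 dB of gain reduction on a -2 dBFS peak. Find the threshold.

-14 dBFS

Input is 12 dB above T (since output overshoot × R = input overshoot: (-6 − T)·1.5 = -2 − T gives T = -14 dBFS).
Check: -14 + (-2 − (-14))/1.5 = -14 + 8 = -6 dBFS. ✓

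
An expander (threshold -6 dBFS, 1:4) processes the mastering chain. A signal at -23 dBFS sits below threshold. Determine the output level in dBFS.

The input is 17 dB below the -6 dBFS threshold.
A 1:4 expander multiplies undershoot by 4: 17 × 4 = 68 dB below threshold.
Output = -6 − 68 = -74 dBFS.

-74 dBFS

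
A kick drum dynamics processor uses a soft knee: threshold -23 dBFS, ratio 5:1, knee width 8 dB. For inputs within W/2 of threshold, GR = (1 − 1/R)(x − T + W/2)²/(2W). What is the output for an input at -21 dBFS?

x − T + W/2 = -21 − (-23) + 4 = 6.
GR = (1 − 1/5) × 6² / 16 = 0.8 × 36 / 16 = 1.8 dB.
Output = -21 − 1.8 = -22.8 dBFS.

-22.8 dBFS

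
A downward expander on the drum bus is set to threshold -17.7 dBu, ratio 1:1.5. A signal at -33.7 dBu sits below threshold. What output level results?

-41.7 dBu

Undershoot = (-17.7) − (-33.7) = 16 dB.
At 1:1.5, that expands to 24 dB under threshold.
Output = -17.7 − 24 = -41.7 dBu.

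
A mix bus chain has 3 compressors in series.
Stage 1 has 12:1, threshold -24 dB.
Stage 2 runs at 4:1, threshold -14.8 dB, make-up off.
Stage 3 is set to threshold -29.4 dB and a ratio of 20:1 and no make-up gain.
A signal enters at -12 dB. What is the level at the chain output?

-29.08 dB

Stage 1: overshoot 12 dB → 12/12 = 1 dB → -23 dB.
Stage 2: -23 dB is at or below the -14.8 dB threshold — no compression; output -23 dB.
Stage 3: 6.4 dB above -29.4 dB, reduced 20:1 to 0.32 dB above → -29.08 dB.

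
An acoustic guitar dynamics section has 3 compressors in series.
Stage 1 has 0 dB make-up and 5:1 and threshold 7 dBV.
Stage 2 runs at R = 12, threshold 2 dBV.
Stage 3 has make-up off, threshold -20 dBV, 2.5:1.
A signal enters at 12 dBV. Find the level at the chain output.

Stage 1: overshoot 5 dB → 5/5 = 1 dB → 8 dBV.
Stage 2: 6 dB above 2 dBV, reduced 12:1 to 0.5 dB above → 2.5 dBV.
Stage 3: 22.5 dB above -20 dBV, reduced 2.5:1 to 9 dB above → -11 dBV.

-11 dBV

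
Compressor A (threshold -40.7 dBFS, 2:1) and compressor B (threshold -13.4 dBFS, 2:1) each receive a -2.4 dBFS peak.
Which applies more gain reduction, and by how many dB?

A, by 13.65 dB

A: overshoot 38.3 dB → output overshoot 19.15 dB → GR 19.15 dB.
B: overshoot 11 dB → output overshoot 5.5 dB → GR 5.5 dB.
Difference: 13.65 dB in favour of A.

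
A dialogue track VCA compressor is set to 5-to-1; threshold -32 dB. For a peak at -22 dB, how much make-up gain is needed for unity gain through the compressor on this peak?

The peak compresses to -32 + 10/5 = -30 dB.
To reach -22 dB requires -22 − (-30) = 8 dB of make-up.

8 dB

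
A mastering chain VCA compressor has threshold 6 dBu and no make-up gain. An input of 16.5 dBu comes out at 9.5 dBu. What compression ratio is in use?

3:1

Input overshoot = 16.5 − 6 = 10.5 dB; output overshoot = 9.5 − 6 = 3.5 dB.
Ratio = 10.5 / 3.5 = 3.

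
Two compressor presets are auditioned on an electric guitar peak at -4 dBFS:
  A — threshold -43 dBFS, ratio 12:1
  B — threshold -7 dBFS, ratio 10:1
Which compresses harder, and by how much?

A, by 33.05 dB

A: overshoot 39 dB → output overshoot 3.25 dB → GR 35.75 dB.
B: overshoot 3 dB → output overshoot 0.3 dB → GR 2.7 dB.
A applies 33.05 dB more gain reduction.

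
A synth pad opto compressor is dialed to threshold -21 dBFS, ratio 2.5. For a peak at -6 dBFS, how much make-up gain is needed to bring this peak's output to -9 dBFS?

The peak compresses to -21 + 15/2.5 = -15 dBFS.
To reach -9 dBFS requires -9 − (-15) = 6 dB of make-up.

6 dB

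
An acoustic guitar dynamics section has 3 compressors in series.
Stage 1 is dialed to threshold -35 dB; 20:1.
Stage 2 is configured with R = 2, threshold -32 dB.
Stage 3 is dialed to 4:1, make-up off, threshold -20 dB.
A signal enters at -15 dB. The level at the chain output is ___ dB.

-34 dB

Stage 1: overshoot 20 dB → 20/20 = 1 dB → -34 dB.
Stage 2: below threshold (-34 ≤ -32); passes unchanged; output -34 dB.
Stage 3: -34 dB ≤ -20 dB, so stage 3 doesn't engage; output -34 dB.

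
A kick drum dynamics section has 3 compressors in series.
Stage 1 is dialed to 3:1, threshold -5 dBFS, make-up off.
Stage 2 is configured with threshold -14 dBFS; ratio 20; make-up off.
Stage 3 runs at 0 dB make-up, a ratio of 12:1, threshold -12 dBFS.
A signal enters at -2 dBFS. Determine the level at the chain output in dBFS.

Stage 1: -2 dBFS is 3 dB over -5 dBFS; at 3:1 that becomes 1 dB over, giving -4 dBFS.
Stage 2: 10 dB above -14 dBFS, reduced 20:1 to 0.5 dB above → -13.5 dBFS.
Stage 3: below threshold (-13.5 ≤ -12); passes unchanged; output -13.5 dBFS.

-13.5 dBFS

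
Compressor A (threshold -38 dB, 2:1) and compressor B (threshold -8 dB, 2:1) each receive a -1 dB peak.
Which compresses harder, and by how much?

A: 37 dB over, compressed to 18.5 dB over, so 18.5 dB of GR.
B: 7 dB over, compressed to 3.5 dB over, so 3.5 dB of GR.
Difference: 15 dB in favour of A.

A, by 15 dB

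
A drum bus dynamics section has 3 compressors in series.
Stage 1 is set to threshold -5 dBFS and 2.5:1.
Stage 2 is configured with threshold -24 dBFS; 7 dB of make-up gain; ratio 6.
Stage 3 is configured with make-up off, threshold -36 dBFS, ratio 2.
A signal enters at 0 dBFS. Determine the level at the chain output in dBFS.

-24.75 dBFS

Stage 1: 0 dBFS is 5 dB over -5 dBFS; at 2.5:1 that becomes 2 dB over, giving -3 dBFS.
Stage 2: -3 dBFS is 21 dB over -24 dBFS; at 6:1 that becomes 3.5 dB over, giving -20.5 dBFS; +7 dB make-up → -13.5 dBFS.
Stage 3: 22.5 dB above -36 dBFS, reduced 2:1 to 11.25 dB above → -24.75 dBFS.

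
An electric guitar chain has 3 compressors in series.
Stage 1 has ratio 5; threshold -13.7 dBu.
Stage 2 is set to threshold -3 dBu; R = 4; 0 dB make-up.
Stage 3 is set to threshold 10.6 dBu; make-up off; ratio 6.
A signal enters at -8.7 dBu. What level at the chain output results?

-12.7 dBu

Stage 1: 5 dB above -13.7 dBu, reduced 5:1 to 1 dB above → -12.7 dBu.
Stage 2: -12.7 dBu is at or below the -3 dBu threshold — no compression; output -12.7 dBu.
Stage 3: below threshold (-12.7 ≤ 10.6); passes unchanged; output -12.7 dBu.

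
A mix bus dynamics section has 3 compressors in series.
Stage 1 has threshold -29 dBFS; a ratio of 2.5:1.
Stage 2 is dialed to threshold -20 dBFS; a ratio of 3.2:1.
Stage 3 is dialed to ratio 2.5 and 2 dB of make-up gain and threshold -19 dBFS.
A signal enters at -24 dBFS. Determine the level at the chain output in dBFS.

Stage 1: -24 dBFS is 5 dB over -29 dBFS; at 2.5:1 that becomes 2 dB over, giving -27 dBFS.
Stage 2: -27 dBFS ≤ -20 dBFS, so stage 2 doesn't engage; output -27 dBFS.
Stage 3: -27 dBFS is at or below the -19 dBFS threshold — no compression; make-up brings it to -25 dBFS.

-25 dBFS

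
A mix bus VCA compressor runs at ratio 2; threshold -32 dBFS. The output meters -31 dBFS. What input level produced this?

Post-compression overshoot = -31 − (-32) = 1 dB.
Input overshoot = R × output overshoot = 2 dB → input = -32 + 2 = -30 dBFS.

-30 dBFS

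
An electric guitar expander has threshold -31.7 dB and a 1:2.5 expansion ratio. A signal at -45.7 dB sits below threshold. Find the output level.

The input is 14 dB below the -31.7 dB threshold.
A 1:2.5 expander multiplies undershoot by 2.5: 14 × 2.5 = 35 dB below threshold.
Output = -31.7 − 35 = -66.7 dB.

-66.7 dB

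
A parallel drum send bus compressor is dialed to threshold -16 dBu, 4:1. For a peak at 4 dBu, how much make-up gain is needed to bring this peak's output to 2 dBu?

13 dB

Without make-up, output = threshold + overshoot/4 = -16 + 5 = -11 dBu.
Gap to target: 13 dB.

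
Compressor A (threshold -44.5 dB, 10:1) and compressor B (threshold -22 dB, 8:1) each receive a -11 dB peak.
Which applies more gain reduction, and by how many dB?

A: overshoot 33.5 dB → output overshoot 3.35 dB → GR 30.15 dB.
B: overshoot 11 dB → output overshoot 1.375 dB → GR 9.625 dB.
A reduces 20.525 dB more.

A, by 20.525 dB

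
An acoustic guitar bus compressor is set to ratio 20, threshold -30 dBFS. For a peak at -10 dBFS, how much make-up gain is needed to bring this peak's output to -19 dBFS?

10 dB

Overshoot 20 dB → 20/20 = 1 dB after compression, so the compressed level is -30 + 1 = -29 dBFS.
Make-up = target − compressed = -19 − (-29) = 10 dB.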